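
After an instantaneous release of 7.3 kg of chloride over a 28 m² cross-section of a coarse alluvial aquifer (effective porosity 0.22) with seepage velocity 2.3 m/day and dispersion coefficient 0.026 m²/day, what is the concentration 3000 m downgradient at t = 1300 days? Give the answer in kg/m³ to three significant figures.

0.0274 kg/m³

For an instantaneous plane source, C(x,t) = M/(n_e·A·√(4πDt)) · exp(−(x−vt)²/(4Dt)), with n_e·A the pore (flow) area.
Plume center vt = 2.3 × 1300 = 2990 m, so the well at 3000 m is 10 m downgradient of the peak.
√(4πDt) = 20.61 m, giving peak height M/(n_e·A·√(4πDt)) = 7.3/(0.22 × 28 × 20.61) = 0.05750 kg/m³.
(x−vt)²/(4Dt) = (10)²/(4 × 0.026 × 1300) = 0.7396; exp(−0.7396) = 0.4773.
C = 0.05750 × 0.4773 = 0.0274 kg/m³.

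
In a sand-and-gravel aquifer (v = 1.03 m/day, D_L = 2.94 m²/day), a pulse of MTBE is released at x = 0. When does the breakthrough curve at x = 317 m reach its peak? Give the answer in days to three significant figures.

For the 1D instantaneous-source solution, setting ∂C/∂t = 0 at fixed x gives v²t² + 2Dt − x² = 0, so t = (√(D² + v²x²) − D)/v².
√(D² + v²x²) = √(2.94² + 1.03² × 317²) = 326.5; v² = 1.0609.
t = (326.5 − 2.94)/1.0609 = 305 days (vs. the pure-advection estimate x/v = 308 d).

305 days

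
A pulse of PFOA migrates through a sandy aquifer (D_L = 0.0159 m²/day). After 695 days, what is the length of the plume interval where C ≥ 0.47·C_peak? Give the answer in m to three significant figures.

11.6 m

The plume is Gaussian with σ = √(2Dt) = √(2 × 0.0159 × 695) = 4.701 m.
C/C_peak = exp(−Δx²/(2σ²)) = 0.47 ⇒ Δx = σ·√(−2 ln 0.47) = 4.701 × 1.229 = 5.778 m.
Width = 2Δx = 11.6 m.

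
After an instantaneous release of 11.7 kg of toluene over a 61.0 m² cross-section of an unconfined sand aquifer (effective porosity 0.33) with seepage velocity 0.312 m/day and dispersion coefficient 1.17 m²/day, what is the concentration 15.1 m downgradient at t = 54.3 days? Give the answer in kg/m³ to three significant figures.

For an instantaneous plane source, C(x,t) = M/(n_e·A·√(4πDt)) · exp(−(x−vt)²/(4Dt)), with n_e·A the pore (flow) area.
Plume center vt = 0.312 × 54.3 = 16.9416 m, so the well at 15.1 m is 1.8416 m upgradient of the peak.
√(4πDt) = 28.26 m, giving peak height M/(n_e·A·√(4πDt)) = 11.7/(0.33 × 61.0 × 28.26) = 0.02057 kg/m³.
(x−vt)²/(4Dt) = (-1.8416)²/(4 × 1.17 × 54.3) = 0.01335; exp(−0.01335) = 0.9867.
C = 0.02057 × 0.9867 = 0.0203 kg/m³.

0.0203 kg/m³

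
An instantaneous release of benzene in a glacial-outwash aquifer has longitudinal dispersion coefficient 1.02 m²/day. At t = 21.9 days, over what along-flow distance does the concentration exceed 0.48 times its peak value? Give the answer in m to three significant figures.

16.2 m

The plume is Gaussian with σ = √(2Dt) = √(2 × 1.02 × 21.9) = 6.684 m.
C/C_peak = exp(−Δx²/(2σ²)) = 0.48 ⇒ Δx = σ·√(−2 ln 0.48) = 6.684 × 1.212 = 8.101 m.
Width = 2Δx = 16.2 m.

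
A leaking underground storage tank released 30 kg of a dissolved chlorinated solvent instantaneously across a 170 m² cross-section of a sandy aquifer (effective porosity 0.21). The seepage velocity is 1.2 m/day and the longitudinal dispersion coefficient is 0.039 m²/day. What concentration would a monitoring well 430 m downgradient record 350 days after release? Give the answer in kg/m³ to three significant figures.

For an instantaneous plane source, C(x,t) = M/(n_e·A·√(4πDt)) · exp(−(x−vt)²/(4Dt)), with n_e·A the pore (flow) area.
Plume center vt = 1.2 × 350 = 420 m, so the well at 430 m is 10 m downgradient of the peak.
√(4πDt) = 13.10 m, giving peak height M/(n_e·A·√(4πDt)) = 30/(0.21 × 170 × 13.10) = 0.06415 kg/m³.
(x−vt)²/(4Dt) = (10)²/(4 × 0.039 × 350) = 1.832; exp(−1.832) = 0.1601.
C = 0.06415 × 0.1601 = 0.0103 kg/m³.

0.0103 kg/m³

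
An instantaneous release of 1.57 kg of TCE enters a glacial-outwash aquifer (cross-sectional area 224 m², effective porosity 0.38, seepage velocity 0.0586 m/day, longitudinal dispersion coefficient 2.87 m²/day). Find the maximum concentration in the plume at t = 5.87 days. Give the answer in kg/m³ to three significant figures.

0.00127 kg/m³

The peak of an instantaneous 1D plume sits at x = vt; there the Gaussian factor is 1 and C_max = M/(n_e·A·√(4πDt)), where n_e·A is the pore area the mass is dissolved in.
√(4πDt) = √(4π × 2.87 × 5.87) = 14.55 m, so C_max = 1.57/(0.38 × 224 × 14.55) = 0.00127 kg/m³.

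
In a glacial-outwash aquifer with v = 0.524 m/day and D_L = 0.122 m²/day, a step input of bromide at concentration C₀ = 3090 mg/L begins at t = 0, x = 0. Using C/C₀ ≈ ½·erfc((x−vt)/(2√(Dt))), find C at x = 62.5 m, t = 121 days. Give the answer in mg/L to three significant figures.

For a continuous step input, C/C₀ ≈ ½·erfc((x−vt)/(2√(Dt))).
vt = 0.524 × 121 = 63.404 m and 2√(Dt) = 2√(0.122 × 121) = 7.684 m.
Argument (x−vt)/(2√(Dt)) = (62.5 − 63.404)/7.684 = -0.1176; ½·erfc(-0.1176) = 0.5660.
C = 3090 × 0.5660 = 1750 mg/L.

1750 mg/L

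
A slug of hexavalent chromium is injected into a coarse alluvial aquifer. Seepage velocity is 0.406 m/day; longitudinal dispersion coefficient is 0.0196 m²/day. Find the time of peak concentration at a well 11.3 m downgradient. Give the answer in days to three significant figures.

27.7 days

For the 1D instantaneous-source solution, setting ∂C/∂t = 0 at fixed x gives v²t² + 2Dt − x² = 0, so t = (√(D² + v²x²) − D)/v².
√(D² + v²x²) = √(0.0196² + 0.406² × 11.3²) = 4.588; v² = 0.164836.
t = (4.588 − 0.0196)/0.164836 = 27.7 days (vs. the pure-advection estimate x/v = 27.8 d).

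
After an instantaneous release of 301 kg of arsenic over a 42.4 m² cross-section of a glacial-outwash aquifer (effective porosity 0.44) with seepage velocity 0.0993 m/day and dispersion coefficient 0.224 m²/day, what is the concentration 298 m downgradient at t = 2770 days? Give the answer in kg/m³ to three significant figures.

For an instantaneous plane source, C(x,t) = M/(n_e·A·√(4πDt)) · exp(−(x−vt)²/(4Dt)), with n_e·A the pore (flow) area.
Plume center vt = 0.0993 × 2770 = 275.061 m, so the well at 298 m is 22.939 m downgradient of the peak.
√(4πDt) = 88.30 m, giving peak height M/(n_e·A·√(4πDt)) = 301/(0.44 × 42.4 × 88.30) = 0.1827 kg/m³.
(x−vt)²/(4Dt) = (22.939)²/(4 × 0.224 × 2770) = 0.2120; exp(−0.2120) = 0.8090.
C = 0.1827 × 0.8090 = 0.148 kg/m³.

0.148 kg/m³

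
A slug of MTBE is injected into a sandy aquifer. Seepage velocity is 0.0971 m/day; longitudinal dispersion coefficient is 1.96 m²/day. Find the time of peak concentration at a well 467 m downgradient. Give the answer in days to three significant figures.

For the 1D instantaneous-source solution, setting ∂C/∂t = 0 at fixed x gives v²t² + 2Dt − x² = 0, so t = (√(D² + v²x²) − D)/v².
√(D² + v²x²) = √(1.96² + 0.0971² × 467²) = 45.39; v² = 0.00942841.
t = (45.39 − 1.96)/0.00942841 = 4610 days (vs. the pure-advection estimate x/v = 4810 d).

4610 days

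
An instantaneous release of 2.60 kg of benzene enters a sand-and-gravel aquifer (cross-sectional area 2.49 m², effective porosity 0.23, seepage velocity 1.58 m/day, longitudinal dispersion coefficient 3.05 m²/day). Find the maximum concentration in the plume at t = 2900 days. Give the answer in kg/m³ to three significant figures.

The peak of an instantaneous 1D plume sits at x = vt; there the Gaussian factor is 1 and C_max = M/(n_e·A·√(4πDt)), where n_e·A is the pore area the mass is dissolved in.
√(4πDt) = √(4π × 3.05 × 2900) = 333.4 m, so C_max = 2.60/(0.23 × 2.49 × 333.4) = 0.0136 kg/m³.

0.0136 kg/m³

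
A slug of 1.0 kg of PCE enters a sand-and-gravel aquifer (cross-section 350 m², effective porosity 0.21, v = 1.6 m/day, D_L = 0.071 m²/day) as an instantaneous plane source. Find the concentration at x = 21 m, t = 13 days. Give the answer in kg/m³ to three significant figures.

0.00395 kg/m³

For an instantaneous plane source, C(x,t) = M/(n_e·A·√(4πDt)) · exp(−(x−vt)²/(4Dt)), with n_e·A the pore (flow) area.
Plume center vt = 1.6 × 13 = 20.8 m, so the well at 21 m is 0.2 m downgradient of the peak.
√(4πDt) = 3.406 m, giving peak height M/(n_e·A·√(4πDt)) = 1.0/(0.21 × 350 × 3.406) = 0.003995 kg/m³.
(x−vt)²/(4Dt) = (0.2)²/(4 × 0.071 × 13) = 0.01083; exp(−0.01083) = 0.9892.
C = 0.003995 × 0.9892 = 0.00395 kg/m³.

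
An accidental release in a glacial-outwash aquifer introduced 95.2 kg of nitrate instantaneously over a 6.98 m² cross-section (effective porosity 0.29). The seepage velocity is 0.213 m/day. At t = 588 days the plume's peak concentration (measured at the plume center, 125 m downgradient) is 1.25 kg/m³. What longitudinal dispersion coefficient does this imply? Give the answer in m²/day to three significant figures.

0.192 m²/day

At the plume center C_max = M/(n_e·A·√(4πDt)), so D = M²/(4πt·(n_e·A·C_max)²).
n_e·A·C_max = 0.29 × 6.98 × 1.25 = 2.530 kg/m.
D = 95.2²/(4π × 588 × 2.530²) = 0.192 m²/day.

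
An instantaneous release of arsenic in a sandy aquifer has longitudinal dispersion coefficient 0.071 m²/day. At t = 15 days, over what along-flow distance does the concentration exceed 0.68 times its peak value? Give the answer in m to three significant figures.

2.56 m

The plume is Gaussian with σ = √(2Dt) = √(2 × 0.071 × 15) = 1.459 m.
C/C_peak = exp(−Δx²/(2σ²)) = 0.68 ⇒ Δx = σ·√(−2 ln 0.68) = 1.459 × 0.8783 = 1.281 m.
Width = 2Δx = 2.56 m.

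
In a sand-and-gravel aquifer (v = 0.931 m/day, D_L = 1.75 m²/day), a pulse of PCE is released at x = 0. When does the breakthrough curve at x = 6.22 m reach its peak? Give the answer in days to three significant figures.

For the 1D instantaneous-source solution, setting ∂C/∂t = 0 at fixed x gives v²t² + 2Dt − x² = 0, so t = (√(D² + v²x²) − D)/v².
√(D² + v²x²) = √(1.75² + 0.931² × 6.22²) = 6.049; v² = 0.866761.
t = (6.049 − 1.75)/0.866761 = 4.96 days (vs. the pure-advection estimate x/v = 6.68 d).

4.96 days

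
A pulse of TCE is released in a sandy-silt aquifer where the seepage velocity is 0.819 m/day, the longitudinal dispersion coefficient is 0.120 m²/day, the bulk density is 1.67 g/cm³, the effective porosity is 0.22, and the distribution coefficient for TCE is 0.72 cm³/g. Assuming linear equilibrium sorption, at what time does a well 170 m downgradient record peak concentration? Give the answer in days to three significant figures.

Retardation factor R = 1 + ρ_b·K_d/n = 1 + 1.67 × 0.72/0.22 = 6.465.
Sorption retards both mechanisms: v_R = v/R = 0.1267 m/day, D_R = D/R = 0.01856 m²/day.
Peak time from v_R²t² + 2D_R t − x² = 0: t = (√(D_R² + v_R²x²) − D_R)/v_R².
√(D_R² + v_R²x²) = √(0.01856² + 0.1267² × 170²) = 21.54; v_R² = 0.01605.
t = (21.54 − 0.01856)/0.01605 = 1340 days.

1340 days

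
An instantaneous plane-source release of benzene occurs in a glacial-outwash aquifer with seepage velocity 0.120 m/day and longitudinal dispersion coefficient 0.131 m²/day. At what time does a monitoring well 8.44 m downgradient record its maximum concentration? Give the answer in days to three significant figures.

For the 1D instantaneous-source solution, setting ∂C/∂t = 0 at fixed x gives v²t² + 2Dt − x² = 0, so t = (√(D² + v²x²) − D)/v².
√(D² + v²x²) = √(0.131² + 0.120² × 8.44²) = 1.021; v² = 0.0144.
t = (1.021 − 0.131)/0.0144 = 61.8 days (vs. the pure-advection estimate x/v = 70.3 d).

61.8 days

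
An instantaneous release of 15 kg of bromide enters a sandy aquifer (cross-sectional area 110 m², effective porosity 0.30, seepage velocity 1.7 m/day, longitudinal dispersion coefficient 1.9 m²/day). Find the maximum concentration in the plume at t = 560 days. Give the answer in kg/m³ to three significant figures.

0.00393 kg/m³

The peak of an instantaneous 1D plume sits at x = vt; there the Gaussian factor is 1 and C_max = M/(n_e·A·√(4πDt)), where n_e·A is the pore area the mass is dissolved in.
√(4πDt) = √(4π × 1.9 × 560) = 115.6 m, so C_max = 15/(0.30 × 110 × 115.6) = 0.00393 kg/m³.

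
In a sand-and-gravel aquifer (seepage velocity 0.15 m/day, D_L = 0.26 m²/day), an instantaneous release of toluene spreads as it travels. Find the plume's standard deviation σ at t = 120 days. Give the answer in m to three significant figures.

Dispersive spreading gives a Gaussian with σ² = 2Dt; advection only shifts the center.
σ = √(2 × 0.26 × 120) = 7.90 m.

7.90 m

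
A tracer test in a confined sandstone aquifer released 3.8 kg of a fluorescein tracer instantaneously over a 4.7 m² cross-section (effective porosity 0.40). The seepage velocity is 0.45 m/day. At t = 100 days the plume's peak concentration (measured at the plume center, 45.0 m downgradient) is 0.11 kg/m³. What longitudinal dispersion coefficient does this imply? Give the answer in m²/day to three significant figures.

0.269 m²/day

At the plume center C_max = M/(n_e·A·√(4πDt)), so D = M²/(4πt·(n_e·A·C_max)²).
n_e·A·C_max = 0.40 × 4.7 × 0.11 = 0.2068 kg/m.
D = 3.8²/(4π × 100 × 0.2068²) = 0.269 m²/day.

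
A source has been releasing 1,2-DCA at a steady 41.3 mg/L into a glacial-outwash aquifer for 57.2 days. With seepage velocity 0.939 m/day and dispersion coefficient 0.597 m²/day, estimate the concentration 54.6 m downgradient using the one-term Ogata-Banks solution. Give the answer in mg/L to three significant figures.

18.9 mg/L

For a continuous step input, C/C₀ ≈ ½·erfc((x−vt)/(2√(Dt))).
vt = 0.939 × 57.2 = 53.7108 m and 2√(Dt) = 2√(0.597 × 57.2) = 11.69 m.
Argument (x−vt)/(2√(Dt)) = (54.6 − 53.7108)/11.69 = 0.07607; ½·erfc(0.07607) = 0.4572.
C = 41.3 × 0.4572 = 18.9 mg/L.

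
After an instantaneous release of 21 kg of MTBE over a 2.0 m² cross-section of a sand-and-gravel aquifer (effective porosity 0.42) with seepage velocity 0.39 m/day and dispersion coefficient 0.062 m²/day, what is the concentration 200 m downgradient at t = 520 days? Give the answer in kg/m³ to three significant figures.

1.17 kg/m³

For an instantaneous plane source, C(x,t) = M/(n_e·A·√(4πDt)) · exp(−(x−vt)²/(4Dt)), with n_e·A the pore (flow) area.
Plume center vt = 0.39 × 520 = 202.8 m, so the well at 200 m is 2.8 m upgradient of the peak.
√(4πDt) = 20.13 m, giving peak height M/(n_e·A·√(4πDt)) = 21/(0.42 × 2.0 × 20.13) = 1.242 kg/m³.
(x−vt)²/(4Dt) = (-2.8)²/(4 × 0.062 × 520) = 0.06079; exp(−0.06079) = 0.9410.
C = 1.242 × 0.9410 = 1.17 kg/m³.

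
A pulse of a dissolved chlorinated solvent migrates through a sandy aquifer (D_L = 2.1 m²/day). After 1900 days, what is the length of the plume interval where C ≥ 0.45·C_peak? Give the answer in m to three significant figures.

226 m

The plume is Gaussian with σ = √(2Dt) = √(2 × 2.1 × 1900) = 89.33 m.
C/C_peak = exp(−Δx²/(2σ²)) = 0.45 ⇒ Δx = σ·√(−2 ln 0.45) = 89.33 × 1.264 = 112.9 m.
Width = 2Δx = 226 m.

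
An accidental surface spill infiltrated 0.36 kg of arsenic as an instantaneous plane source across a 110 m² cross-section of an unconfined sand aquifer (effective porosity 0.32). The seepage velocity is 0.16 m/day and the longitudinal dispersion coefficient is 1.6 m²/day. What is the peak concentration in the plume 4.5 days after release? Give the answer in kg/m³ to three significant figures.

The peak of an instantaneous 1D plume sits at x = vt; there the Gaussian factor is 1 and C_max = M/(n_e·A·√(4πDt)), where n_e·A is the pore area the mass is dissolved in.
√(4πDt) = √(4π × 1.6 × 4.5) = 9.512 m, so C_max = 0.36/(0.32 × 110 × 9.512) = 0.00108 kg/m³.

0.00108 kg/m³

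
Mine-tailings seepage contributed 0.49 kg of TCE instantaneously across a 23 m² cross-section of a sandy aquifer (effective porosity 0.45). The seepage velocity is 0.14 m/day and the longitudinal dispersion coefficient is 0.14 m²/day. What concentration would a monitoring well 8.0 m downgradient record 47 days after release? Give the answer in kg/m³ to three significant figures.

0.00482 kg/m³

For an instantaneous plane source, C(x,t) = M/(n_e·A·√(4πDt)) · exp(−(x−vt)²/(4Dt)), with n_e·A the pore (flow) area.
Plume center vt = 0.14 × 47 = 6.58 m, so the well at 8.0 m is 1.42 m downgradient of the peak.
√(4πDt) = 9.093 m, giving peak height M/(n_e·A·√(4πDt)) = 0.49/(0.45 × 23 × 9.093) = 0.005207 kg/m³.
(x−vt)²/(4Dt) = (1.42)²/(4 × 0.14 × 47) = 0.07661; exp(−0.07661) = 0.9263.
C = 0.005207 × 0.9263 = 0.00482 kg/m³.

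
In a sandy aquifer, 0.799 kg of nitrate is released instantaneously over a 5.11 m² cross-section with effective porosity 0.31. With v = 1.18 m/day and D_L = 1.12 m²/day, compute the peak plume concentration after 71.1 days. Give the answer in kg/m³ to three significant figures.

0.0159 kg/m³

The peak of an instantaneous 1D plume sits at x = vt; there the Gaussian factor is 1 and C_max = M/(n_e·A·√(4πDt)), where n_e·A is the pore area the mass is dissolved in.
√(4πDt) = √(4π × 1.12 × 71.1) = 31.63 m, so C_max = 0.799/(0.31 × 5.11 × 31.63) = 0.0159 kg/m³.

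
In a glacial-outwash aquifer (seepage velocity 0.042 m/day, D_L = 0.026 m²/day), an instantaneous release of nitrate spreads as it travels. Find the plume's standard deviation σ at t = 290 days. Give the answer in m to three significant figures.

Dispersive spreading gives a Gaussian with σ² = 2Dt; advection only shifts the center.
σ = √(2 × 0.026 × 290) = 3.88 m.

3.88 m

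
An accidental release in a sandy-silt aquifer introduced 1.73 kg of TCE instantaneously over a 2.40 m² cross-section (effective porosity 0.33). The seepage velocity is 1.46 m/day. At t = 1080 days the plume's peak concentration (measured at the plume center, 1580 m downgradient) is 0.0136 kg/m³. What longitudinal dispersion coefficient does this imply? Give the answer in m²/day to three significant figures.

1.90 m²/day

At the plume center C_max = M/(n_e·A·√(4πDt)), so D = M²/(4πt·(n_e·A·C_max)²).
n_e·A·C_max = 0.33 × 2.40 × 0.0136 = 0.01077 kg/m.
D = 1.73²/(4π × 1080 × 0.01077²) = 1.90 m²/day.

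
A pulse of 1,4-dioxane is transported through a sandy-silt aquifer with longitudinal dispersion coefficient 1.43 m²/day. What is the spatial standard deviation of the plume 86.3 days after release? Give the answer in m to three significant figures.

15.7 m

Dispersive spreading gives a Gaussian with σ² = 2Dt; advection only shifts the center.
σ = √(2 × 1.43 × 86.3) = 15.7 m.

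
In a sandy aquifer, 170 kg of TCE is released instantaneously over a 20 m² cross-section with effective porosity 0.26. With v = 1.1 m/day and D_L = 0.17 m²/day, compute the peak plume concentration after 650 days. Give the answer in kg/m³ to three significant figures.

The peak of an instantaneous 1D plume sits at x = vt; there the Gaussian factor is 1 and C_max = M/(n_e·A·√(4πDt)), where n_e·A is the pore area the mass is dissolved in.
√(4πDt) = √(4π × 0.17 × 650) = 37.26 m, so C_max = 170/(0.26 × 20 × 37.26) = 0.877 kg/m³.

0.877 kg/m³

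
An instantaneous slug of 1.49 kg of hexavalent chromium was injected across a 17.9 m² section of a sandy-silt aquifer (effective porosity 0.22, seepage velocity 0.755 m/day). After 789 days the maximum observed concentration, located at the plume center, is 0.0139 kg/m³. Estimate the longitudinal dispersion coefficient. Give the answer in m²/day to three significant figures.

0.0747 m²/day

At the plume center C_max = M/(n_e·A·√(4πDt)), so D = M²/(4πt·(n_e·A·C_max)²).
n_e·A·C_max = 0.22 × 17.9 × 0.0139 = 0.05474 kg/m.
D = 1.49²/(4π × 789 × 0.05474²) = 0.0747 m²/day.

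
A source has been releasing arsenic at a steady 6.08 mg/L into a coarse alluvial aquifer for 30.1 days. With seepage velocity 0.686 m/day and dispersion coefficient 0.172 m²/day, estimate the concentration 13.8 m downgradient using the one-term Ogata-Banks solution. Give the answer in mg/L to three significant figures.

5.98 mg/L

For a continuous step input, C/C₀ ≈ ½·erfc((x−vt)/(2√(Dt))).
vt = 0.686 × 30.1 = 20.6486 m and 2√(Dt) = 2√(0.172 × 30.1) = 4.551 m.
Argument (x−vt)/(2√(Dt)) = (13.8 − 20.6486)/4.551 = -1.505; ½·erfc(-1.505) = 0.9833.
C = 6.08 × 0.9833 = 5.98 mg/L.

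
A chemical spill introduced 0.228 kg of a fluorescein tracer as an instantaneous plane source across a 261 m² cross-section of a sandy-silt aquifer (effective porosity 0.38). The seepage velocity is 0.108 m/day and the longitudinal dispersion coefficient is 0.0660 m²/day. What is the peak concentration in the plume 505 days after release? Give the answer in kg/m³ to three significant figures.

The peak of an instantaneous 1D plume sits at x = vt; there the Gaussian factor is 1 and C_max = M/(n_e·A·√(4πDt)), where n_e·A is the pore area the mass is dissolved in.
√(4πDt) = √(4π × 0.0660 × 505) = 20.47 m, so C_max = 0.228/(0.38 × 261 × 20.47) = 0.000112 kg/m³.

0.000112 kg/m³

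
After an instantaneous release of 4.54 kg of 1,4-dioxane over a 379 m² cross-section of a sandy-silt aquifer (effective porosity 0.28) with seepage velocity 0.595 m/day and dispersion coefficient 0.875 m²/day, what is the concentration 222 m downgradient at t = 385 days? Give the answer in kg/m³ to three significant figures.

0.000634 kg/m³

For an instantaneous plane source, C(x,t) = M/(n_e·A·√(4πDt)) · exp(−(x−vt)²/(4Dt)), with n_e·A the pore (flow) area.
Plume center vt = 0.595 × 385 = 229.075 m, so the well at 222 m is 7.075 m upgradient of the peak.
√(4πDt) = 65.06 m, giving peak height M/(n_e·A·√(4πDt)) = 4.54/(0.28 × 379 × 65.06) = 0.0006576 kg/m³.
(x−vt)²/(4Dt) = (-7.075)²/(4 × 0.875 × 385) = 0.03715; exp(−0.03715) = 0.9635.
C = 0.0006576 × 0.9635 = 0.000634 kg/m³.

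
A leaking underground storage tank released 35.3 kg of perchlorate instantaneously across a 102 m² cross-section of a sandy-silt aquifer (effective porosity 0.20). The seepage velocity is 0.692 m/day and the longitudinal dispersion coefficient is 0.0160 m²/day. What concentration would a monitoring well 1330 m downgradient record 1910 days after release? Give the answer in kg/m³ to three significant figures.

0.0504 kg/m³

For an instantaneous plane source, C(x,t) = M/(n_e·A·√(4πDt)) · exp(−(x−vt)²/(4Dt)), with n_e·A the pore (flow) area.
Plume center vt = 0.692 × 1910 = 1321.72 m, so the well at 1330 m is 8.28 m downgradient of the peak.
√(4πDt) = 19.60 m, giving peak height M/(n_e·A·√(4πDt)) = 35.3/(0.20 × 102 × 19.60) = 0.08829 kg/m³.
(x−vt)²/(4Dt) = (8.28)²/(4 × 0.0160 × 1910) = 0.5609; exp(−0.5609) = 0.5707.
C = 0.08829 × 0.5707 = 0.0504 kg/m³.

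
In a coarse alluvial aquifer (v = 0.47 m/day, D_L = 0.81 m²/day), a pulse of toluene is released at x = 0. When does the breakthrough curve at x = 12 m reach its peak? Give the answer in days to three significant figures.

For the 1D instantaneous-source solution, setting ∂C/∂t = 0 at fixed x gives v²t² + 2Dt − x² = 0, so t = (√(D² + v²x²) − D)/v².
√(D² + v²x²) = √(0.81² + 0.47² × 12²) = 5.698; v² = 0.2209.
t = (5.698 − 0.81)/0.2209 = 22.1 days (vs. the pure-advection estimate x/v = 25.5 d).

22.1 days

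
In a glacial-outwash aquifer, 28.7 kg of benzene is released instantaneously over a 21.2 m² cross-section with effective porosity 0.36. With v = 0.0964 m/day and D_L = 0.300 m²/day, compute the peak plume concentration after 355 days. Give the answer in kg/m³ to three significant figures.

The peak of an instantaneous 1D plume sits at x = vt; there the Gaussian factor is 1 and C_max = M/(n_e·A·√(4πDt)), where n_e·A is the pore area the mass is dissolved in.
√(4πDt) = √(4π × 0.300 × 355) = 36.58 m, so C_max = 28.7/(0.36 × 21.2 × 36.58) = 0.103 kg/m³.

0.103 kg/m³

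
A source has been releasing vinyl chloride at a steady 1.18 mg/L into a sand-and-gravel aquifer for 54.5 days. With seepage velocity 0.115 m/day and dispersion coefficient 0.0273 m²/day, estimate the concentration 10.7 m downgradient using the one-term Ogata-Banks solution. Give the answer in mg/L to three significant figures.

For a continuous step input, C/C₀ ≈ ½·erfc((x−vt)/(2√(Dt))).
vt = 0.115 × 54.5 = 6.2675 m and 2√(Dt) = 2√(0.0273 × 54.5) = 2.440 m.
Argument (x−vt)/(2√(Dt)) = (10.7 − 6.2675)/2.440 = 1.817; ½·erfc(1.817) = 0.005090.
C = 1.18 × 0.005090 = 0.00601 mg/L.

0.00601 mg/L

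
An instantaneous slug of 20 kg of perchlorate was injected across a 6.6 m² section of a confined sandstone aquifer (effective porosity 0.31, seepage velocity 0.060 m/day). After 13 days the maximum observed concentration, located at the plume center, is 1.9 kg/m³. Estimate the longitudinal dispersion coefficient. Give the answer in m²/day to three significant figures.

At the plume center C_max = M/(n_e·A·√(4πDt)), so D = M²/(4πt·(n_e·A·C_max)²).
n_e·A·C_max = 0.31 × 6.6 × 1.9 = 3.887 kg/m.
D = 20²/(4π × 13 × 3.887²) = 0.162 m²/day.

0.162 m²/day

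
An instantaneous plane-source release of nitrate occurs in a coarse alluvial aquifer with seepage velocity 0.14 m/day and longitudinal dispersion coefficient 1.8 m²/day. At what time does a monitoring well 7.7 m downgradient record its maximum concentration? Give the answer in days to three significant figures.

15.2 days

For the 1D instantaneous-source solution, setting ∂C/∂t = 0 at fixed x gives v²t² + 2Dt − x² = 0, so t = (√(D² + v²x²) − D)/v².
√(D² + v²x²) = √(1.8² + 0.14² × 7.7²) = 2.098; v² = 0.0196.
t = (2.098 − 1.8)/0.0196 = 15.2 days (vs. the pure-advection estimate x/v = 55.0 d).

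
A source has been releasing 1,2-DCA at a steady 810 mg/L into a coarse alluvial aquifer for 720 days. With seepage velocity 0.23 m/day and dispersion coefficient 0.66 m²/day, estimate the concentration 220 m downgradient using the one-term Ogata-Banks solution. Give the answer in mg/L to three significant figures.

For a continuous step input, C/C₀ ≈ ½·erfc((x−vt)/(2√(Dt))).
vt = 0.23 × 720 = 165.6 m and 2√(Dt) = 2√(0.66 × 720) = 43.60 m.
Argument (x−vt)/(2√(Dt)) = (220 − 165.6)/43.60 = 1.248; ½·erfc(1.248) = 0.03879.
C = 810 × 0.03879 = 31.4 mg/L.

31.4 mg/L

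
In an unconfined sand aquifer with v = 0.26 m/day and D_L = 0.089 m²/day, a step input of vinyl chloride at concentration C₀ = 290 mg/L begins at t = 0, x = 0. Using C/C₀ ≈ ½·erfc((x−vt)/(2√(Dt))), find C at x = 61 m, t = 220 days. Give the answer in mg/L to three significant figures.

78.8 mg/L

For a continuous step input, C/C₀ ≈ ½·erfc((x−vt)/(2√(Dt))).
vt = 0.26 × 220 = 57.2 m and 2√(Dt) = 2√(0.089 × 220) = 8.850 m.
Argument (x−vt)/(2√(Dt)) = (61 − 57.2)/8.850 = 0.4294; ½·erfc(0.4294) = 0.2718.
C = 290 × 0.2718 = 78.8 mg/L.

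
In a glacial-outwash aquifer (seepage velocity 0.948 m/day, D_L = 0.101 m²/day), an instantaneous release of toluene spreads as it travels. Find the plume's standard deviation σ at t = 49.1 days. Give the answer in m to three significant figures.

3.15 m

Dispersive spreading gives a Gaussian with σ² = 2Dt; advection only shifts the center.
σ = √(2 × 0.101 × 49.1) = 3.15 m.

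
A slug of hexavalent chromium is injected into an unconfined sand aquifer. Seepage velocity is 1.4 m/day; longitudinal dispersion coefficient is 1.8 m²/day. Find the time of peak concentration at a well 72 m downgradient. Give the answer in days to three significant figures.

50.5 days

For the 1D instantaneous-source solution, setting ∂C/∂t = 0 at fixed x gives v²t² + 2Dt − x² = 0, so t = (√(D² + v²x²) − D)/v².
√(D² + v²x²) = √(1.8² + 1.4² × 72²) = 100.8; v² = 1.96.
t = (100.8 − 1.8)/1.96 = 50.5 days (vs. the pure-advection estimate x/v = 51.4 d).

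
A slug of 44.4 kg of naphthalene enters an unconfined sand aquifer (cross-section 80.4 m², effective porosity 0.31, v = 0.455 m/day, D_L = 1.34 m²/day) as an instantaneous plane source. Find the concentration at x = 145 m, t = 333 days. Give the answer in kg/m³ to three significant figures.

For an instantaneous plane source, C(x,t) = M/(n_e·A·√(4πDt)) · exp(−(x−vt)²/(4Dt)), with n_e·A the pore (flow) area.
Plume center vt = 0.455 × 333 = 151.515 m, so the well at 145 m is 6.515 m upgradient of the peak.
√(4πDt) = 74.88 m, giving peak height M/(n_e·A·√(4πDt)) = 44.4/(0.31 × 80.4 × 74.88) = 0.02379 kg/m³.
(x−vt)²/(4Dt) = (-6.515)²/(4 × 1.34 × 333) = 0.02378; exp(−0.02378) = 0.9765.
C = 0.02379 × 0.9765 = 0.0232 kg/m³.

0.0232 kg/m³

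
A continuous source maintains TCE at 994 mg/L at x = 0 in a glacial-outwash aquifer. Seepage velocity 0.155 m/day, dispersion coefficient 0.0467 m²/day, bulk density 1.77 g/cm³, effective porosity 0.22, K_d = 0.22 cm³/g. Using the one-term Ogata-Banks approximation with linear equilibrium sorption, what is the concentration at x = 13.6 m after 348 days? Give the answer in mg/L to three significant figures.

951 mg/L

Retardation factor R = 1 + ρ_b·K_d/n = 1 + 1.77 × 0.22/0.22 = 2.770.
Sorption retards both mechanisms: v_R = v/R = 0.05596 m/day, D_R = D/R = 0.01686 m²/day.
v_R·t = 0.05596 × 348 = 19.47408 m; 2√(D_R t) = 4.844 m; argument = (13.6 − 19.47408)/4.844 = -1.213.
C = C₀ × ½·erfc(-1.213) = 994 × 0.9569 = 951 mg/L.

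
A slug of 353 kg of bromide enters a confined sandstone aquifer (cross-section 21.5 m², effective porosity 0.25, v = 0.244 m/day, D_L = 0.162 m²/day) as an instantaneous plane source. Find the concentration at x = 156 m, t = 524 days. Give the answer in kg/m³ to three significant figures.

For an instantaneous plane source, C(x,t) = M/(n_e·A·√(4πDt)) · exp(−(x−vt)²/(4Dt)), with n_e·A the pore (flow) area.
Plume center vt = 0.244 × 524 = 127.856 m, so the well at 156 m is 28.144 m downgradient of the peak.
√(4πDt) = 32.66 m, giving peak height M/(n_e·A·√(4πDt)) = 353/(0.25 × 21.5 × 32.66) = 2.011 kg/m³.
(x−vt)²/(4Dt) = (28.144)²/(4 × 0.162 × 524) = 2.333; exp(−2.333) = 0.09700.
C = 2.011 × 0.09700 = 0.195 kg/m³.

0.195 kg/m³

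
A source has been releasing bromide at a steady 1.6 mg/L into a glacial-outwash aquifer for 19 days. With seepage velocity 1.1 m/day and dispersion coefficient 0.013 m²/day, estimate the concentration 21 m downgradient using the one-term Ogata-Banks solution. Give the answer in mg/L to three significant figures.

0.709 mg/L

For a continuous step input, C/C₀ ≈ ½·erfc((x−vt)/(2√(Dt))).
vt = 1.1 × 19 = 20.9 m and 2√(Dt) = 2√(0.013 × 19) = 0.9940 m.
Argument (x−vt)/(2√(Dt)) = (21 − 20.9)/0.9940 = 0.1006; ½·erfc(0.1006) = 0.4434.
C = 1.6 × 0.4434 = 0.709 mg/L.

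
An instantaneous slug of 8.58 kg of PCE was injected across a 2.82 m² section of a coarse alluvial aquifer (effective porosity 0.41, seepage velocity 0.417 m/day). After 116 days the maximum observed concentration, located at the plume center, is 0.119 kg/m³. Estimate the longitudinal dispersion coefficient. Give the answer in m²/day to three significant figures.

2.67 m²/day

At the plume center C_max = M/(n_e·A·√(4πDt)), so D = M²/(4πt·(n_e·A·C_max)²).
n_e·A·C_max = 0.41 × 2.82 × 0.119 = 0.1376 kg/m.
D = 8.58²/(4π × 116 × 0.1376²) = 2.67 m²/day.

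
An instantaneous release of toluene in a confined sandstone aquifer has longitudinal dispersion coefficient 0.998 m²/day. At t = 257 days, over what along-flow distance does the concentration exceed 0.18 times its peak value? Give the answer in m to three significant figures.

The plume is Gaussian with σ = √(2Dt) = √(2 × 0.998 × 257) = 22.65 m.
C/C_peak = exp(−Δx²/(2σ²)) = 0.18 ⇒ Δx = σ·√(−2 ln 0.18) = 22.65 × 1.852 = 41.95 m.
Width = 2Δx = 83.9 m.

83.9 m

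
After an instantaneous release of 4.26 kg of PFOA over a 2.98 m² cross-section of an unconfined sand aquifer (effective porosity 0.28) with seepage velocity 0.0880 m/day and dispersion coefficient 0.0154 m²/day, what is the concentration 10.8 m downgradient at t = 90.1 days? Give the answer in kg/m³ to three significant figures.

0.277 kg/m³

For an instantaneous plane source, C(x,t) = M/(n_e·A·√(4πDt)) · exp(−(x−vt)²/(4Dt)), with n_e·A the pore (flow) area.
Plume center vt = 0.0880 × 90.1 = 7.9288 m, so the well at 10.8 m is 2.8712 m downgradient of the peak.
√(4πDt) = 4.176 m, giving peak height M/(n_e·A·√(4πDt)) = 4.26/(0.28 × 2.98 × 4.176) = 1.223 kg/m³.
(x−vt)²/(4Dt) = (2.8712)²/(4 × 0.0154 × 90.1) = 1.485; exp(−1.485) = 0.2265.
C = 1.223 × 0.2265 = 0.277 kg/m³.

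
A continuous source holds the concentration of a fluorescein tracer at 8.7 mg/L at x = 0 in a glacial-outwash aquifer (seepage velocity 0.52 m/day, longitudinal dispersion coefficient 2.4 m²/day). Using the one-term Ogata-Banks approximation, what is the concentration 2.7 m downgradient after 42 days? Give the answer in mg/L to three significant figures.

For a continuous step input, C/C₀ ≈ ½·erfc((x−vt)/(2√(Dt))).
vt = 0.52 × 42 = 21.84 m and 2√(Dt) = 2√(2.4 × 42) = 20.08 m.
Argument (x−vt)/(2√(Dt)) = (2.7 − 21.84)/20.08 = -0.9532; ½·erfc(-0.9532) = 0.9112.
C = 8.7 × 0.9112 = 7.93 mg/L.

7.93 mg/L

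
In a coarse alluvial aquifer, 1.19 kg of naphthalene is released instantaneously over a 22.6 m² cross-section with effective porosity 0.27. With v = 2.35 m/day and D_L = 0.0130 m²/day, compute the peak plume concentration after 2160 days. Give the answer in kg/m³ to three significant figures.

The peak of an instantaneous 1D plume sits at x = vt; there the Gaussian factor is 1 and C_max = M/(n_e·A·√(4πDt)), where n_e·A is the pore area the mass is dissolved in.
√(4πDt) = √(4π × 0.0130 × 2160) = 18.78 m, so C_max = 1.19/(0.27 × 22.6 × 18.78) = 0.0104 kg/m³.

0.0104 kg/m³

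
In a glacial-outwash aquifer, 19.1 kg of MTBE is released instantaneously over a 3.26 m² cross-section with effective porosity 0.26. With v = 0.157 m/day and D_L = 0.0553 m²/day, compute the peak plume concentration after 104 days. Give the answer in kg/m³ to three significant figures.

The peak of an instantaneous 1D plume sits at x = vt; there the Gaussian factor is 1 and C_max = M/(n_e·A·√(4πDt)), where n_e·A is the pore area the mass is dissolved in.
√(4πDt) = √(4π × 0.0553 × 104) = 8.501 m, so C_max = 19.1/(0.26 × 3.26 × 8.501) = 2.65 kg/m³.

2.65 kg/m³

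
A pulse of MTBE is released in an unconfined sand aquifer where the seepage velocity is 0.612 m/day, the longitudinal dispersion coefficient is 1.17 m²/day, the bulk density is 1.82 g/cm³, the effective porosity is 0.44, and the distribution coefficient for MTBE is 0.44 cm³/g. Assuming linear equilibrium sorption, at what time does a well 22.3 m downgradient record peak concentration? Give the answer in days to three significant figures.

94.3 days

Retardation factor R = 1 + ρ_b·K_d/n = 1 + 1.82 × 0.44/0.44 = 2.820.
Sorption retards both mechanisms: v_R = v/R = 0.2170 m/day, D_R = D/R = 0.4149 m²/day.
Peak time from v_R²t² + 2D_R t − x² = 0: t = (√(D_R² + v_R²x²) − D_R)/v_R².
√(D_R² + v_R²x²) = √(0.4149² + 0.2170² × 22.3²) = 4.857; v_R² = 0.04709.
t = (4.857 − 0.4149)/0.04709 = 94.3 days.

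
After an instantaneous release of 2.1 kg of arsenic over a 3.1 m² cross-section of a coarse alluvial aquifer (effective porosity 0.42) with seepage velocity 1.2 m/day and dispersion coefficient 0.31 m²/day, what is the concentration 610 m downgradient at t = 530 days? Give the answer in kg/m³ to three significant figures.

For an instantaneous plane source, C(x,t) = M/(n_e·A·√(4πDt)) · exp(−(x−vt)²/(4Dt)), with n_e·A the pore (flow) area.
Plume center vt = 1.2 × 530 = 636 m, so the well at 610 m is 26 m upgradient of the peak.
√(4πDt) = 45.44 m, giving peak height M/(n_e·A·√(4πDt)) = 2.1/(0.42 × 3.1 × 45.44) = 0.03550 kg/m³.
(x−vt)²/(4Dt) = (-26)²/(4 × 0.31 × 530) = 1.029; exp(−1.029) = 0.3574.
C = 0.03550 × 0.3574 = 0.0127 kg/m³.

0.0127 kg/m³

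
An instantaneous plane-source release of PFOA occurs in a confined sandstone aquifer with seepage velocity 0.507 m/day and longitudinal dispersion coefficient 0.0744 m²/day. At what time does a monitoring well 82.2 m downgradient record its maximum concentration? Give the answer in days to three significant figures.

162 days

For the 1D instantaneous-source solution, setting ∂C/∂t = 0 at fixed x gives v²t² + 2Dt − x² = 0, so t = (√(D² + v²x²) − D)/v².
√(D² + v²x²) = √(0.0744² + 0.507² × 82.2²) = 41.68; v² = 0.257049.
t = (41.68 − 0.0744)/0.257049 = 162 days (vs. the pure-advection estimate x/v = 162 d).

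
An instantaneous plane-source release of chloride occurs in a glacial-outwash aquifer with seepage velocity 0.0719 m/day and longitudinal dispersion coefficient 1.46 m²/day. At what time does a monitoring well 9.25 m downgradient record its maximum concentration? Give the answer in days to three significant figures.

For the 1D instantaneous-source solution, setting ∂C/∂t = 0 at fixed x gives v²t² + 2Dt − x² = 0, so t = (√(D² + v²x²) − D)/v².
√(D² + v²x²) = √(1.46² + 0.0719² × 9.25²) = 1.604; v² = 0.00516961.
t = (1.604 − 1.46)/0.00516961 = 27.9 days (vs. the pure-advection estimate x/v = 129 d).

27.9 days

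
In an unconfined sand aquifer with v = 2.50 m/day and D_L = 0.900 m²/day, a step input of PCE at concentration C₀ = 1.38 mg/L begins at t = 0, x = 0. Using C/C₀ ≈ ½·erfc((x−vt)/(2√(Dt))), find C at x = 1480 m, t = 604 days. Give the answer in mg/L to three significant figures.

1.13 mg/L

For a continuous step input, C/C₀ ≈ ½·erfc((x−vt)/(2√(Dt))).
vt = 2.50 × 604 = 1510 m and 2√(Dt) = 2√(0.900 × 604) = 46.63 m.
Argument (x−vt)/(2√(Dt)) = (1480 − 1510)/46.63 = -0.6434; ½·erfc(-0.6434) = 0.8186.
C = 1.38 × 0.8186 = 1.13 mg/L.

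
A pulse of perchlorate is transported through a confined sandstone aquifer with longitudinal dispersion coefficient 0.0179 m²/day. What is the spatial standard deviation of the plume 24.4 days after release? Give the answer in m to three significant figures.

Dispersive spreading gives a Gaussian with σ² = 2Dt; advection only shifts the center.
σ = √(2 × 0.0179 × 24.4) = 0.935 m.

0.935 m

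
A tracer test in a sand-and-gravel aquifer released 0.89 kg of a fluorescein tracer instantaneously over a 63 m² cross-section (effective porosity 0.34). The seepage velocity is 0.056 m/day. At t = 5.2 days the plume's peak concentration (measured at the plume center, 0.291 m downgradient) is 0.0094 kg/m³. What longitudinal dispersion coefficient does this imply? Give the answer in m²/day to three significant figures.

At the plume center C_max = M/(n_e·A·√(4πDt)), so D = M²/(4πt·(n_e·A·C_max)²).
n_e·A·C_max = 0.34 × 63 × 0.0094 = 0.2013 kg/m.
D = 0.89²/(4π × 5.2 × 0.2013²) = 0.299 m²/day.

0.299 m²/day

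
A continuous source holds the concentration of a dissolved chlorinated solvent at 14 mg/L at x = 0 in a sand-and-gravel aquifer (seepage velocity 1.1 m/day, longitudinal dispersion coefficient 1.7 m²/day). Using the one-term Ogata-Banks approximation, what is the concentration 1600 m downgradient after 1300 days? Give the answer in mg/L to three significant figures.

For a continuous step input, C/C₀ ≈ ½·erfc((x−vt)/(2√(Dt))).
vt = 1.1 × 1300 = 1430 m and 2√(Dt) = 2√(1.7 × 1300) = 94.02 m.
Argument (x−vt)/(2√(Dt)) = (1600 − 1430)/94.02 = 1.808; ½·erfc(1.808) = 0.005281.
C = 14 × 0.005281 = 0.0739 mg/L.

0.0739 mg/L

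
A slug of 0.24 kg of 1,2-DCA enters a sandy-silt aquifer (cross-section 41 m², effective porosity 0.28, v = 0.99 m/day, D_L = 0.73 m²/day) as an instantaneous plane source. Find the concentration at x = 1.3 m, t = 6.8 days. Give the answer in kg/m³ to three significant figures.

0.000599 kg/m³

For an instantaneous plane source, C(x,t) = M/(n_e·A·√(4πDt)) · exp(−(x−vt)²/(4Dt)), with n_e·A the pore (flow) area.
Plume center vt = 0.99 × 6.8 = 6.732 m, so the well at 1.3 m is 5.432 m upgradient of the peak.
√(4πDt) = 7.898 m, giving peak height M/(n_e·A·√(4πDt)) = 0.24/(0.28 × 41 × 7.898) = 0.002647 kg/m³.
(x−vt)²/(4Dt) = (-5.432)²/(4 × 0.73 × 6.8) = 1.486; exp(−1.486) = 0.2263.
C = 0.002647 × 0.2263 = 0.000599 kg/m³.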